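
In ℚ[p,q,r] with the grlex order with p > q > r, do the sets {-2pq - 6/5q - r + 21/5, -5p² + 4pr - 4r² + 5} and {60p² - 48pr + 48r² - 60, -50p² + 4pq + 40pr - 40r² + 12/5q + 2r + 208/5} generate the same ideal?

Yes, the ideals are equal.

Equality of ideals is decidable: compute both reduced Gröbner bases (unique for the ordering) and check whether they agree.
Buchberger on the first generating set:
f_1 = -2pq - 6/5q - r + 21/5, LT = pq.
f_2 = -5p² + 4pr - 4r² + 5, LT = p².

S(f_1,f_2): lcm = p²q. S = ⅘pqr - ⅘qr² + ⅗pq + ½pr - 21/10p + q.
  reduce S modulo (f_1, f_2):
  remainder -⅘qr² + ½pr - 12/25qr - ⅖r² - 21/10p + 16/25q + 69/50r + 63/50 ≠ 0; add g_3 = -⅘qr² + ½pr - 12/25qr - ⅖r² - 21/10p + 16/25q + 69/50r + 63/50 to the basis.

The other S-polynomials (S(f_1,g_3), S(f_2,g_3)) all reduce to 0 modulo the current basis, so we have a Gröbner basis.
Inter-reduce: drop elements whose leading term is divisible by another's, tail-reduce, and make monic.
Reduced Gröbner basis: {qr² - ⅝pr + ⅗qr + ½r² + 21/8p - ⅘q - 69/40r - 63/40, p² - ⅘pr + ⅘r² - 1, pq + ⅗q + ½r - 21/10}.

Buchberger on the second generating set:
h_1 = 60p² - 48pr + 48r² - 60, LT = p².
h_2 = -50p² + 4pq + 40pr - 40r² + 12/5q + 2r + 208/5, LT = p².

S(h_1,h_2): lcm = p². S = 2/25pq + 6/125q + 1/25r - 21/125.
  reduce S modulo (h_1, h_2):
  remainder 2/25pq + 6/125q + 1/25r - 21/125 ≠ 0; add k_3 = 2/25pq + 6/125q + 1/25r - 21/125 to the basis.

S(h_1,k_3): lcm = p²q. S = -⅘pqr + ⅘qr² - ⅗pq - ½pr + 21/10p - q.
  reduce S modulo (h_1, h_2, k_3):
  remainder ⅘qr² - ½pr + 12/25qr + ⅖r² + 21/10p - 16/25q - 69/50r - 63/50 ≠ 0; add k_4 = ⅘qr² - ½pr + 12/25qr + ⅖r² + 21/10p - 16/25q - 69/50r - 63/50 to the basis.

The other S-polynomials (S(h_2,k_3), S(h_1,k_4), S(h_2,k_4), S(k_3,k_4)) all reduce to 0 modulo the current basis, so we have a Gröbner basis.
Inter-reduce: drop elements whose leading term is divisible by another's, tail-reduce, and make monic.
Reduced Gröbner basis: {qr² - ⅝pr + ⅗qr + ½r² + 21/8p - ⅘q - 69/40r - 63/40, p² - ⅘pr + ⅘r² - 1, pq + ⅗q + ½r - 21/10}.

The two bases agree; hence the ideals are identical.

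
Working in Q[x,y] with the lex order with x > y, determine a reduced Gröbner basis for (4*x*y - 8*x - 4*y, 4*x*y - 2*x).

f_1 = 4*x*y - 8*x - 4*y, LT = x*y.
f_2 = 4*x*y - 2*x, LT = x*y.

S(f_1,f_2): lcm = x*y. S = -3/2*x - y.
  leading term x: no divisor's leading term divides it; move -3/2*x to the remainder.
  leading term y: no divisor's leading term divides it; move -y to the remainder.
  remainder -3/2*x - y ≠ 0; add g_3 = -3/2*x - y to the basis.

S(f_1,g_3): lcm = x*y. S = -2*x - 2/3*y**2 - y.
  leading term x: subtract (4/3)·g_3 from -2*x - 2/3*y**2 - y → -2/3*y**2 + 1/3*y
  leading term y**2: no divisor's leading term divides it; move -2/3*y**2 to the remainder.
  leading term y: no divisor's leading term divides it; move 1/3*y to the remainder.
  remainder -2/3*y**2 + 1/3*y ≠ 0; add g_4 = -2/3*y**2 + 1/3*y to the basis.

S(f_2,g_3): lcm = x*y. S = -1/2*x - 2/3*y**2.
  leading term x: subtract (1/3)·g_3 from -1/2*x - 2/3*y**2 → -2/3*y**2 + 1/3*y
  leading term y**2: subtract (1)·g_4 from -2/3*y**2 + 1/3*y → 0
  remainder 0.

S(f_1,g_4): lcm = x*y**2. S = -3/2*x*y - y**2.
  leading term x*y: subtract (-3/8)·f_1 from -3/2*x*y - y**2 → -3*x - y**2 - 3/2*y
  leading term x: subtract (2)·g_3 from -3*x - y**2 - 3/2*y → -y**2 + 1/2*y
  leading term y**2: subtract (3/2)·g_4 from -y**2 + 1/2*y → 0
  remainder 0.

S(f_2,g_4): lcm = x*y**2. S = 0.
  remainder 0.

S(g_3,g_4): leading monomials are coprime, so the S-polynomial reduces to 0 (Buchberger's first criterion).
Every S-polynomial of the final basis reduces to 0, so we have a Gröbner basis.
Inter-reduce: drop elements whose leading term is divisible by another's, tail-reduce, and make monic.

G = {x + 2/3*y, y**2 - 1/2*y}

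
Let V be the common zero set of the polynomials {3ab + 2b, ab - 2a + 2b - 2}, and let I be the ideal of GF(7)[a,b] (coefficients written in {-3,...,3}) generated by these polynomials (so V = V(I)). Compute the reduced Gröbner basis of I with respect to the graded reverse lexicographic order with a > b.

f_1 = 3ab + 2b, LT = ab.
f_2 = ab - 2a + 2b - 2, LT = ab.

S(f_1,f_2): lcm = ab. S = 2a + b + 2.
  leading term a: no divisor's leading term divides it; move 2a to the remainder.
  leading term b: no divisor's leading term divides it; move b to the remainder.
  leading term 1: no divisor's leading term divides it; move 2 to the remainder.
  remainder 2a + b + 2 ≠ 0; add g_3 = 2a + b + 2 to the basis.

S(f_1,g_3): lcm = ab. S = 3b^2 + 2b.
  leading term b^2: no divisor's leading term divides it; move 3b^2 to the remainder.
  leading term b: no divisor's leading term divides it; move 2b to the remainder.
  remainder 3b^2 + 2b ≠ 0; add g_4 = 3b^2 + 2b to the basis.

The other S-polynomials (S(f_2,g_3), S(f_1,g_4), S(f_2,g_4), S(g_3,g_4)) all reduce to 0 modulo the current basis, so we have a Gröbner basis.
Inter-reduce: drop elements whose leading term is divisible by another's, tail-reduce, and make monic.

G = {b^2 + 3b, a - 3b + 1}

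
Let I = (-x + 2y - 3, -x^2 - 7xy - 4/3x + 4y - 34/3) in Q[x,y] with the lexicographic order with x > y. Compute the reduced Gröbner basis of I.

Buchberger's algorithm terminates because the ascending chain of leading-term ideals stabilizes.

f_1 = -x + 2y - 3, LT = x.
f_2 = -x^2 - 7xy - 4/3x + 4y - 34/3, LT = x^2.

S(f_1,f_2): lcm = x^2. S = -9xy + 5/3x + 4y - 34/3.
  leading term xy: subtract (9y)·f_1 from -9xy + 5/3x + 4y - 34/3 → 5/3x - 18y^2 + 31y - 34/3
  leading term x: subtract (-5/3)·f_1 from 5/3x - 18y^2 + 31y - 34/3 → -18y^2 + 103/3y - 49/3
  leading term y^2: no divisor's leading term divides it; move -18y^2 to the remainder.
  leading term y: no divisor's leading term divides it; move 103/3y to the remainder.
  leading term 1: no divisor's leading term divides it; move -49/3 to the remainder.
  remainder -18y^2 + 103/3y - 49/3 ≠ 0; add g_3 = -18y^2 + 103/3y - 49/3 to the basis.

The other S-polynomials (S(f_1,g_3), S(f_2,g_3)) all reduce to 0 modulo the current basis, so we have a Gröbner basis.
Inter-reduce: drop elements whose leading term is divisible by another's, tail-reduce, and make monic.

G = {x - 2y + 3, y^2 - 103/54y + 49/54}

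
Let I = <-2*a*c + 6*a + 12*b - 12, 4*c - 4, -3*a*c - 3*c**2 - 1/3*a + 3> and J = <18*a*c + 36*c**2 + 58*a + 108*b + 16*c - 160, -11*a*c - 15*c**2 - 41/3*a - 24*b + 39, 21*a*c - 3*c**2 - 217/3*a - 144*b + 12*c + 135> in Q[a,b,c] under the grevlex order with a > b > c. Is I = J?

For a fixed monomial order, each ideal has a unique reduced Gröbner basis; comparing bases decides equality.
Buchberger on the first generating set:
f_1 = -2*a*c + 6*a + 12*b - 12, LT = a*c.
f_2 = 4*c - 4, LT = c.
f_3 = -3*a*c - 3*c**2 - 1/3*a + 3, LT = a*c.

S(f_1,f_2): lcm = a*c. S = -2*a - 6*b + 6.
  reduce S modulo (f_1, f_2, f_3):
  remainder -2*a - 6*b + 6 ≠ 0; add g_4 = -2*a - 6*b + 6 to the basis.

S(f_1,f_3): lcm = a*c. S = -c**2 - 28/9*a - 6*b + 7.
  reduce S modulo (f_1, f_2, f_3, g_4):
  remainder 10/3*b - 10/3 ≠ 0; add g_5 = 10/3*b - 10/3 to the basis.

The other S-polynomials (S(f_2,f_3), S(f_1,g_4), S(f_2,g_4), S(f_3,g_4), S(f_1,g_5), S(f_2,g_5), S(f_3,g_5), S(g_4,g_5)) all reduce to 0 modulo the current basis, so we have a Gröbner basis.
Inter-reduce: drop elements whose leading term is divisible by another's, tail-reduce, and make monic.
Reduced Gröbner basis: {a, b - 1, c - 1}.

Buchberger on the second generating set:
h_1 = 18*a*c + 36*c**2 + 58*a + 108*b + 16*c - 160, LT = a*c.
h_2 = -11*a*c - 15*c**2 - 41/3*a - 24*b + 39, LT = a*c.
h_3 = 21*a*c - 3*c**2 - 217/3*a - 144*b + 12*c + 135, LT = a*c.

S(h_1,h_2): lcm = a*c. S = 7/11*c**2 + 196/99*a + 42/11*b + 8/9*c - 529/99.
  reduce S modulo (h_1, h_2, h_3):
  remainder 7/11*c**2 + 196/99*a + 42/11*b + 8/9*c - 529/99 ≠ 0; add k_4 = 7/11*c**2 + 196/99*a + 42/11*b + 8/9*c - 529/99 to the basis.

S(h_1,h_3): lcm = a*c. S = 15/7*c**2 + 20/3*a + 90/7*b + 20/63*c - 965/63.
  reduce S modulo (h_1, h_2, h_3, k_4):
  remainder -1180/441*c + 1180/441 ≠ 0; add k_5 = -1180/441*c + 1180/441 to the basis.

S(h_1,k_4): lcm = a*c**2. S = 2*c**3 - 28/9*a**2 - 6*a*b + 115/63*a*c + 6*b*c + 8/9*c**2 + 529/63*a - 80/9*c.
  reduce S modulo (h_1, h_2, h_3, k_4, k_5):
  remainder -28/9*a**2 - 6*a*b + 214/189*a - 440/21*b + 440/21 ≠ 0; add k_6 = -28/9*a**2 - 6*a*b + 214/189*a - 440/21*b + 440/21 to the basis.

S(h_3,k_4): lcm = a*c**2. S = -1/7*c**3 - 28/9*a**2 - 6*a*b - 305/63*a*c - 48/7*b*c + 4/7*c**2 + 529/63*a + 45/7*c.
  reduce S modulo (h_1, h_2, h_3, k_4, k_5, k_6):
  remainder -4720/567*a - 2360/147*b + 2360/147 ≠ 0; add k_7 = -4720/567*a - 2360/147*b + 2360/147 to the basis.

S(h_1,k_5): lcm = a*c. S = 2*c**2 + 38/9*a + 6*b + 8/9*c - 80/9.
  reduce S modulo (h_1, h_2, h_3, k_4, k_5, k_6, k_7):
  remainder -15/7*b + 15/7 ≠ 0; add k_8 = -15/7*b + 15/7 to the basis.

The other S-polynomials (S(h_2,h_3), S(h_2,k_4), S(h_2,k_5), S(h_3,k_5), S(k_4,k_5), S(h_1,k_6), S(h_2,k_6), S(h_3,k_6), S(k_4,k_6), S(k_5,k_6), S(h_1,k_7), S(h_2,k_7), S(h_3,k_7), S(k_4,k_7), S(k_5,k_7), S(k_6,k_7), S(h_1,k_8), S(h_2,k_8), S(h_3,k_8), S(k_4,k_8), S(k_5,k_8), S(k_6,k_8), S(k_7,k_8)) all reduce to 0 modulo the current basis, so we have a Gröbner basis.
Inter-reduce: drop elements whose leading term is divisible by another's, tail-reduce, and make monic.
Reduced Gröbner basis: {a, b - 1, c - 1}.

Same reduced basis, so the two generating sets span the same ideal.

Yes, the ideals are equal.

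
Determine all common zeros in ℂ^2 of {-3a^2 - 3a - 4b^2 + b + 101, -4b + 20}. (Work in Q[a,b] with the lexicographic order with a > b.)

Compute a lex Gröbner basis by Buchberger's algorithm.
f_1 = -3a^2 - 3a - 4b^2 + b + 101, LT = a^2.
f_2 = -4b + 20, LT = b.

The S-polynomials (S(f_1,f_2)) all reduce to 0 modulo the current basis, so we have a Gröbner basis.
Inter-reduce: drop elements whose leading term is divisible by another's, tail-reduce, and make monic.
Reduced Gröbner basis: {a^2 + a - 2, b - 5}.

From the last basis element, b - 5 = 0, so b takes values in {5}. Each choice, substituted upward through the basis, yields the corresponding point(s) of the solution set.
  b = 5: the earlier basis element becomes a^2 + a - 2 = 0, giving a = -2, 1 — points (-2, 5), (1, 5).

{(-2, 5), (1, 5)}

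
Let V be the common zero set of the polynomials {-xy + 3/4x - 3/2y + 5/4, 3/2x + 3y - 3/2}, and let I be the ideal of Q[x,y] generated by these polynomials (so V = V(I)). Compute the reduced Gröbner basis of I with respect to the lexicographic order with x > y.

G = {x + 2y - 1, y^2 - 2y + 1}

This is the nonlinear analogue of row-reducing a linear system.

f_1 = -xy + 3/4x - 3/2y + 5/4, LT = xy.
f_2 = 3/2x + 3y - 3/2, LT = x.

S(f_1,f_2): lcm = xy. S = -3/4x - 2y^2 + 5/2y - 5/4.
  leading term x: subtract (-1/2)·f_2 from -3/4x - 2y^2 + 5/2y - 5/4 → -2y^2 + 4y - 2
  leading term y^2: no divisor's leading term divides it; move -2y^2 to the remainder.
  leading term y: no divisor's leading term divides it; move 4y to the remainder.
  leading term 1: no divisor's leading term divides it; move -2 to the remainder.
  remainder -2y^2 + 4y - 2 ≠ 0; add g_3 = -2y^2 + 4y - 2 to the basis.

The other S-polynomials (S(f_1,g_3), S(f_2,g_3)) all reduce to 0 modulo the current basis, so we have a Gröbner basis.
Inter-reduce: drop elements whose leading term is divisible by another's, tail-reduce, and make monic.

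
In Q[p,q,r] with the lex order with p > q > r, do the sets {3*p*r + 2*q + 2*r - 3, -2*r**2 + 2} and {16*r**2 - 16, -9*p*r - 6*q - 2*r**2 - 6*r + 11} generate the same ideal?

For a fixed monomial order, each ideal has a unique reduced Gröbner basis; comparing bases decides equality.
Buchberger on the first generating set:
f_1 = 3*p*r + 2*q + 2*r - 3, LT = p*r.
f_2 = -2*r**2 + 2, LT = r**2.

S(f_1,f_2): lcm = p*r**2. S = p + 2/3*q*r + 2/3*r**2 - r.
  leading term p: no divisor's leading term divides it; move p to the remainder.
  leading term q*r: no divisor's leading term divides it; move 2/3*q*r to the remainder.
  leading term r**2: subtract (-1/3)·f_2 from 2/3*r**2 - r → -r + 2/3
  leading term r: no divisor's leading term divides it; move -r to the remainder.
  leading term 1: no divisor's leading term divides it; move 2/3 to the remainder.
  remainder p + 2/3*q*r - r + 2/3 ≠ 0; add g_3 = p + 2/3*q*r - r + 2/3 to the basis.

S(f_1,g_3): lcm = p*r. S = -2/3*q*r**2 + 2/3*q + r**2 - 1.
  leading term q*r**2: subtract (1/3*q)·f_2 from -2/3*q*r**2 + 2/3*q + r**2 - 1 → r**2 - 1
  leading term r**2: subtract (-1/2)·f_2 from r**2 - 1 → 0
  remainder 0.

S(f_2,g_3): leading monomials are coprime, so the S-polynomial reduces to 0 (Buchberger's first criterion).
Every S-polynomial of the final basis reduces to 0, so we have a Gröbner basis.
Inter-reduce: drop elements whose leading term is divisible by another's, tail-reduce, and make monic.
Reduced Gröbner basis: {p + 2/3*q*r - r + 2/3, r**2 - 1}.

Buchberger on the second generating set:
h_1 = 16*r**2 - 16, LT = r**2.
h_2 = -9*p*r - 6*q - 2*r**2 - 6*r + 11, LT = p*r.

S(h_1,h_2): lcm = p*r**2. S = -p - 2/3*q*r - 2/9*r**3 - 2/3*r**2 + 11/9*r.
  leading term p: no divisor's leading term divides it; move -p to the remainder.
  leading term q*r: no divisor's leading term divides it; move -2/3*q*r to the remainder.
  leading term r**3: subtract (-1/72*r)·h_1 from -2/9*r**3 - 2/3*r**2 + 11/9*r → -2/3*r**2 + r
  leading term r**2: subtract (-1/24)·h_1 from -2/3*r**2 + r → r - 2/3
  leading term r: no divisor's leading term divides it; move r to the remainder.
  leading term 1: no divisor's leading term divides it; move -2/3 to the remainder.
  remainder -p - 2/3*q*r + r - 2/3 ≠ 0; add k_3 = -p - 2/3*q*r + r - 2/3 to the basis.

S(h_1,k_3): leading monomials are coprime, so the S-polynomial reduces to 0 (Buchberger's first criterion).
S(h_2,k_3): lcm = p*r. S = -2/3*q*r**2 + 2/3*q + 11/9*r**2 - 11/9.
  leading term q*r**2: subtract (-1/24*q)·h_1 from -2/3*q*r**2 + 2/3*q + 11/9*r**2 - 11/9 → 11/9*r**2 - 11/9
  leading term r**2: subtract (11/144)·h_1 from 11/9*r**2 - 11/9 → 0
  remainder 0.

Every S-polynomial of the final basis reduces to 0, so we have a Gröbner basis.
Inter-reduce: drop elements whose leading term is divisible by another's, tail-reduce, and make monic.
Reduced Gröbner basis: {p + 2/3*q*r - r + 2/3, r**2 - 1}.

Same reduced basis, so the two generating sets span the same ideal.
The same test decides containment: I ⊆ J iff every generator of I reduces to 0 modulo a Gröbner basis of J.

Yes, the ideals are equal.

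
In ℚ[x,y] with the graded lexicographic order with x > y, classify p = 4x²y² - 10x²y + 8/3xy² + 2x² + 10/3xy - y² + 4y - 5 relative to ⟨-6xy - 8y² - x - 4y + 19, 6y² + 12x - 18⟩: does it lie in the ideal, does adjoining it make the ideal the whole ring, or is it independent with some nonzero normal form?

First compute the reduced Gröbner basis of I by Buchberger's algorithm.
f_1 = -6xy - 8y² - x - 4y + 19, LT = xy.
f_2 = 6y² + 12x - 18, LT = y².

S(f_1,f_2): lcm = xy². S = 4/3y³ - 2x² + ⅙xy + ⅔y² + 3x - 19/6y.
  leading term y³: subtract (2/9y)·f_2 from 4/3y³ - 2x² + ⅙xy + ⅔y² + 3x - 19/6y → -2x² - 5/2xy + ⅔y² + 3x + ⅚y
  leading term x²: no divisor's leading term divides it; move -2x² to the remainder.
  leading term xy: subtract (5/12)·f_1 from -5/2xy + ⅔y² + 3x + ⅚y → 4y² + 41/12x + 5/2y - 95/12
  leading term y²: subtract (⅔)·f_2 from 4y² + 41/12x + 5/2y - 95/12 → -55/12x + 5/2y + 49/12
  leading term x: no divisor's leading term divides it; move -55/12x to the remainder.
  leading term y: no divisor's leading term divides it; move 5/2y to the remainder.
  leading term 1: no divisor's leading term divides it; move 49/12 to the remainder.
  remainder -2x² - 55/12x + 5/2y + 49/12 ≠ 0; add h_3 = -2x² - 55/12x + 5/2y + 49/12 to the basis.

The other S-polynomials (S(f_1,h_3), S(f_2,h_3)) all reduce to 0 modulo the current basis, so we have a Gröbner basis.
Inter-reduce: drop elements whose leading term is divisible by another's, tail-reduce, and make monic.
Reduced Gröbner basis: {x² + 55/24x - 5/4y - 49/24, xy - 5/2x + ⅔y + ⅚, y² + 2x - 3}.
Label its elements g_1 = x² + 55/24x - 5/4y - 49/24, g_2 = xy - 5/2x + ⅔y + ⅚, g_3 = y² + 2x - 3.

Reduce p = 4x²y² - 10x²y + 8/3xy² + 2x² + 10/3xy - y² + 4y - 5 modulo G:
  leading term x²y²: subtract (4y²)·g_1 from 4x²y² - 10x²y + 8/3xy² + 2x² + 10/3xy - y² + 4y - 5 → -10x²y - 13/2xy² + 5y³ + 2x² + 10/3xy + 43/6y² + 4y - 5
  leading term x²y: subtract (-10y)·g_1 from -10x²y - 13/2xy² + 5y³ + 2x² + 10/3xy + 43/6y² + 4y - 5 → -13/2xy² + 5y³ + 2x² + 105/4xy - 16/3y² - 197/12y - 5
  leading term xy²: subtract (-13/2y)·g_2 from -13/2xy² + 5y³ + 2x² + 105/4xy - 16/3y² - 197/12y - 5 → 5y³ + 2x² + 10xy - y² - 11y - 5
  leading term y³: subtract (5y)·g_3 from 5y³ + 2x² + 10xy - y² - 11y - 5 → 2x² - y² + 4y - 5
  leading term x²: subtract (2)·g_1 from 2x² - y² + 4y - 5 → -y² - 55/12x + 13/2y - 11/12
  leading term y²: subtract (-1)·g_3 from -y² - 55/12x + 13/2y - 11/12 → -31/12x + 13/2y - 47/12
  leading term x: no divisor's leading term divides it; move -31/12x to the remainder.
  leading term y: no divisor's leading term divides it; move 13/2y to the remainder.
  leading term 1: no divisor's leading term divides it; move -47/12 to the remainder.
  normal form = -31/12x + 13/2y - 47/12.
The normal form is nonzero, so p ∉ I. Since p minus its normal form lies in I, I + (p) = I + (r) where r = -31/12x + 13/2y - 47/12; decide whether this ideal is the whole ring.
Run Buchberger on G together with r (pairs among the g_i already reduce to 0 since G is a Gröbner basis):
g_1 = x² + 55/24x - 5/4y - 49/24, LT = x².
g_2 = xy - 5/2x + ⅔y + ⅚, LT = xy.
g_3 = y² + 2x - 3, LT = y².
r = -31/12x + 13/2y - 47/12, LT = x.

S(g_1,r): lcm = x². S = 78/31xy + 577/744x - 5/4y - 49/24.
  leading term xy: subtract (78/31)·g_2 from 78/31xy + 577/744x - 5/4y - 49/24 → 5257/744x - 363/124y - 3079/744
  leading term x: subtract (-5257/1922)·r from 5257/744x - 363/124y - 3079/744 → 14272/961y - 14272/961
  leading term y: no divisor's leading term divides it; move 14272/961y to the remainder.
  leading term 1: no divisor's leading term divides it; move -14272/961 to the remainder.
  remainder 14272/961y - 14272/961 ≠ 0; add m_5 = 14272/961y - 14272/961 to the basis.

The other S-polynomials (S(g_1,g_2), S(g_1,g_3), S(g_2,g_3), S(g_2,r), S(g_3,r), S(g_1,m_5), S(g_2,m_5), S(g_3,m_5), S(r,m_5)) all reduce to 0 modulo the current basis, so we have a Gröbner basis.
Inter-reduce: drop elements whose leading term is divisible by another's, tail-reduce, and make monic.
Reduced Gröbner basis: {x - 1, y - 1}.
The reduced Gröbner basis of I + (p) is {x - 1, y - 1} ≠ {1}, a proper ideal, so the enlarged system stays consistent: p is independent of I, with normal form -31/12x + 13/2y - 47/12.

4x²y² - 10x²y + 8/3xy² + 2x² + 10/3xy - y² + 4y - 5 is independent of I; its normal form modulo I is -31/12x + 13/2y - 47/12.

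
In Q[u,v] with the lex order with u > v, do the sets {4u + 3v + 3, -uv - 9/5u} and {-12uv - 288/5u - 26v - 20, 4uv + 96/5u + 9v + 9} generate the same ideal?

For a fixed monomial order, each ideal has a unique reduced Gröbner basis; comparing bases decides equality.
Buchberger on the first generating set:
f_1 = 4u + 3v + 3, LT = u.
f_2 = -uv - 9/5u, LT = uv.

S(f_1,f_2): lcm = uv. S = -9/5u + 3/4v^2 + 3/4v.
  leading term u: subtract (-9/20)·f_1 from -9/5u + 3/4v^2 + 3/4v → 3/4v^2 + 21/10v + 27/20
  leading term v^2: no divisor's leading term divides it; move 3/4v^2 to the remainder.
  leading term v: no divisor's leading term divides it; move 21/10v to the remainder.
  leading term 1: no divisor's leading term divides it; move 27/20 to the remainder.
  remainder 3/4v^2 + 21/10v + 27/20 ≠ 0; add g_3 = 3/4v^2 + 21/10v + 27/20 to the basis.

The other S-polynomials (S(f_1,g_3), S(f_2,g_3)) all reduce to 0 modulo the current basis, so we have a Gröbner basis.
Inter-reduce: drop elements whose leading term is divisible by another's, tail-reduce, and make monic.
Reduced Gröbner basis: {u + 3/4v + 3/4, v^2 + 14/5v + 9/5}.

Buchberger on the second generating set:
h_1 = -12uv - 288/5u - 26v - 20, LT = uv.
h_2 = 4uv + 96/5u + 9v + 9, LT = uv.

S(h_1,h_2): lcm = uv. S = -1/12v - 7/12.
  leading term v: no divisor's leading term divides it; move -1/12v to the remainder.
  leading term 1: no divisor's leading term divides it; move -7/12 to the remainder.
  remainder -1/12v - 7/12 ≠ 0; add k_3 = -1/12v - 7/12 to the basis.

S(h_1,k_3): lcm = uv. S = -11/5u + 13/6v + 5/3.
  leading term u: no divisor's leading term divides it; move -11/5u to the remainder.
  leading term v: subtract (-26)·k_3 from 13/6v + 5/3 → -27/2
  leading term 1: no divisor's leading term divides it; move -27/2 to the remainder.
  remainder -11/5u - 27/2 ≠ 0; add k_4 = -11/5u - 27/2 to the basis.

The other S-polynomials (S(h_2,k_3), S(h_1,k_4), S(h_2,k_4), S(k_3,k_4)) all reduce to 0 modulo the current basis, so we have a Gröbner basis.
Inter-reduce: drop elements whose leading term is divisible by another's, tail-reduce, and make monic.
Reduced Gröbner basis: {u + 135/22, v + 7}.

These differ, so the ideals are not equal.

No, the ideals differ.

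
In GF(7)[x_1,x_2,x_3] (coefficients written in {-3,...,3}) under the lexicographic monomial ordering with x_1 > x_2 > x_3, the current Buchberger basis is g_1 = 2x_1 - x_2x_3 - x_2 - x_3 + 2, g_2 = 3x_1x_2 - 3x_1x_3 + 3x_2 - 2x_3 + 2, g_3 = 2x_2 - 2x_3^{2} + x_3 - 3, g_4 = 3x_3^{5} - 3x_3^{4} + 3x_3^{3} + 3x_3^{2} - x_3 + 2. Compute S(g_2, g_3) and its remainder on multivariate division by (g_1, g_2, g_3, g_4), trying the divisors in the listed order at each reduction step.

S(g_2, g_3) = x_1x_3^{2} + 2x_1x_3 - 2x_1 + x_2 - 3x_3 + 3; remainder on division = 0.

lcm(LM(g_2), LM(g_3)) = x_1x_2.
S = (lcm/LT(g_2))·g_2 − (lcm/LT(g_3))·g_3 = x_1x_3^{2} + 2x_1x_3 - 2x_1 + x_2 - 3x_3 + 3.
Reduce S modulo (g_1, g_2, g_3, g_4) in that order:
  leading term x_1x_3^{2}: subtract (-3x_3^{2})·g_1 from x_1x_3^{2} + 2x_1x_3 - 2x_1 + x_2 - 3x_3 + 3 → 2x_1x_3 - 2x_1 - 3x_2x_3^{3} - 3x_2x_3^{2} + x_2 - 3x_3^{3} - x_3^{2} - 3x_3 + 3
  leading term x_1x_3: subtract (x_3)·g_1 from 2x_1x_3 - 2x_1 - 3x_2x_3^{3} - 3x_2x_3^{2} + x_2 - 3x_3^{3} - x_3^{2} - 3x_3 + 3 → -2x_1 - 3x_2x_3^{3} - 2x_2x_3^{2} + x_2x_3 + x_2 - 3x_3^{3} + 2x_3 + 3
  leading term x_1: subtract (-1)·g_1 from -2x_1 - 3x_2x_3^{3} - 2x_2x_3^{2} + x_2x_3 + x_2 - 3x_3^{3} + 2x_3 + 3 → -3x_2x_3^{3} - 2x_2x_3^{2} - 3x_3^{3} + x_3 - 2
  leading term x_2x_3^{3}: subtract (2x_3^{3})·g_3 from -3x_2x_3^{3} - 2x_2x_3^{2} - 3x_3^{3} + x_3 - 2 → -2x_2x_3^{2} - 3x_3^{5} - 2x_3^{4} + 3x_3^{3} + x_3 - 2
  leading term x_2x_3^{2}: subtract (-x_3^{2})·g_3 from -2x_2x_3^{2} - 3x_3^{5} - 2x_3^{4} + 3x_3^{3} + x_3 - 2 → -3x_3^{5} + 3x_3^{4} - 3x_3^{3} - 3x_3^{2} + x_3 - 2
  leading term x_3^{5}: subtract (-1)·g_4 from -3x_3^{5} + 3x_3^{4} - 3x_3^{3} - 3x_3^{2} + x_3 - 2 → 0
The remainder is 0, so this S-polynomial contributes no new basis element.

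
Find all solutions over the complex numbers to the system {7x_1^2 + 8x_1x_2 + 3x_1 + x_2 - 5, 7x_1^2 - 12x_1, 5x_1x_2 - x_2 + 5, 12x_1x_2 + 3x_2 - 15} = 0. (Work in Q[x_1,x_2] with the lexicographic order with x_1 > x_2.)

Compute a lex Gröbner basis by Buchberger's algorithm.
f_1 = 7x_1^2 + 8x_1x_2 + 3x_1 + x_2 - 5, LT = x_1^2.
f_2 = 7x_1^2 - 12x_1, LT = x_1^2.
f_3 = 5x_1x_2 - x_2 + 5, LT = x_1x_2.
f_4 = 12x_1x_2 + 3x_2 - 15, LT = x_1x_2.

S(f_1,f_2): lcm = x_1^2. S = 8/7x_1x_2 + 15/7x_1 + 1/7x_2 - 5/7.
  leading term x_1x_2: subtract (8/35)·f_3 from 8/7x_1x_2 + 15/7x_1 + 1/7x_2 - 5/7 → 15/7x_1 + 13/35x_2 - 13/7
  leading term x_1: no divisor's leading term divides it; move 15/7x_1 to the remainder.
  leading term x_2: no divisor's leading term divides it; move 13/35x_2 to the remainder.
  leading term 1: no divisor's leading term divides it; move -13/7 to the remainder.
  remainder 15/7x_1 + 13/35x_2 - 13/7 ≠ 0; add h_5 = 15/7x_1 + 13/35x_2 - 13/7 to the basis.

S(f_1,f_3): lcm = x_1^2x_2. S = 8/7x_1x_2^2 + 22/35x_1x_2 - x_1 + 1/7x_2^2 - 5/7x_2.
  leading term x_1x_2^2: subtract (8/35x_2)·f_3 from 8/7x_1x_2^2 + 22/35x_1x_2 - x_1 + 1/7x_2^2 - 5/7x_2 → 22/35x_1x_2 - x_1 + 13/35x_2^2 - 13/7x_2
  leading term x_1x_2: subtract (22/175)·f_3 from 22/35x_1x_2 - x_1 + 13/35x_2^2 - 13/7x_2 → -x_1 + 13/35x_2^2 - 303/175x_2 - 22/35
  leading term x_1: subtract (-7/15)·h_5 from -x_1 + 13/35x_2^2 - 303/175x_2 - 22/35 → 13/35x_2^2 - 818/525x_2 - 157/105
  leading term x_2^2: no divisor's leading term divides it; move 13/35x_2^2 to the remainder.
  leading term x_2: no divisor's leading term divides it; move -818/525x_2 to the remainder.
  leading term 1: no divisor's leading term divides it; move -157/105 to the remainder.
  remainder 13/35x_2^2 - 818/525x_2 - 157/105 ≠ 0; add h_6 = 13/35x_2^2 - 818/525x_2 - 157/105 to the basis.

S(f_1,f_4): lcm = x_1^2x_2. S = 8/7x_1x_2^2 + 5/28x_1x_2 + 5/4x_1 + 1/7x_2^2 - 5/7x_2.
  leading term x_1x_2^2: subtract (8/35x_2)·f_3 from 8/7x_1x_2^2 + 5/28x_1x_2 + 5/4x_1 + 1/7x_2^2 - 5/7x_2 → 5/28x_1x_2 + 5/4x_1 + 13/35x_2^2 - 13/7x_2
  leading term x_1x_2: subtract (1/28)·f_3 from 5/28x_1x_2 + 5/4x_1 + 13/35x_2^2 - 13/7x_2 → 5/4x_1 + 13/35x_2^2 - 51/28x_2 - 5/28
  leading term x_1: subtract (7/12)·h_5 from 5/4x_1 + 13/35x_2^2 - 51/28x_2 - 5/28 → 13/35x_2^2 - 214/105x_2 + 19/21
  leading term x_2^2: subtract (1)·h_6 from 13/35x_2^2 - 214/105x_2 + 19/21 → -12/25x_2 + 12/5
  leading term x_2: no divisor's leading term divides it; move -12/25x_2 to the remainder.
  leading term 1: no divisor's leading term divides it; move 12/5 to the remainder.
  remainder -12/25x_2 + 12/5 ≠ 0; add h_7 = -12/25x_2 + 12/5 to the basis.

The other S-polynomials (S(f_2,f_3), S(f_2,f_4), S(f_3,f_4), S(f_1,h_5), S(f_2,h_5), S(f_3,h_5), S(f_4,h_5), S(f_1,h_6), S(f_2,h_6), S(f_3,h_6), S(f_4,h_6), S(h_5,h_6), S(f_1,h_7), S(f_2,h_7), S(f_3,h_7), S(f_4,h_7), S(h_5,h_7), S(h_6,h_7)) all reduce to 0 modulo the current basis, so we have a Gröbner basis.
Inter-reduce: drop elements whose leading term is divisible by another's, tail-reduce, and make monic.
Reduced Gröbner basis: {x_1, x_2 - 5}.

Elimination: the polynomial x_2 - 5 lies in the elimination ideal for x_2, so x_2 ∈ {5}. For each such x_2, the remaining basis elements (now univariate) give the rest of the solution.
  x_2 = 5: the earlier basis element becomes x_1 = 0, giving x_1 = 0 — point (0, 5).

{(0, 5)}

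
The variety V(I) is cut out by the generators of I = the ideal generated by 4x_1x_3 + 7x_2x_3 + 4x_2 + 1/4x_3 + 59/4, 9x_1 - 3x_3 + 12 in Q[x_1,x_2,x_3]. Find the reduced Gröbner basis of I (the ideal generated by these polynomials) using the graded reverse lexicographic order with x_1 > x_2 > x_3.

G = {x_2x_3 + 4/21x_3^2 + 4/7x_2 - 61/84x_3 + 59/28, x_1 - 1/3x_3 + 4/3}

f_1 = 4x_1x_3 + 7x_2x_3 + 4x_2 + 1/4x_3 + 59/4, LT = x_1x_3.
f_2 = 9x_1 - 3x_3 + 12, LT = x_1.

S(f_1,f_2): lcm = x_1x_3. S = 7/4x_2x_3 + 1/3x_3^2 + x_2 - 61/48x_3 + 59/16.
  leading term x_2x_3: no divisor's leading term divides it; move 7/4x_2x_3 to the remainder.
  leading term x_3^2: no divisor's leading term divides it; move 1/3x_3^2 to the remainder.
  leading term x_2: no divisor's leading term divides it; move x_2 to the remainder.
  leading term x_3: no divisor's leading term divides it; move -61/48x_3 to the remainder.
  leading term 1: no divisor's leading term divides it; move 59/16 to the remainder.
  remainder 7/4x_2x_3 + 1/3x_3^2 + x_2 - 61/48x_3 + 59/16 ≠ 0; add g_3 = 7/4x_2x_3 + 1/3x_3^2 + x_2 - 61/48x_3 + 59/16 to the basis.

The other S-polynomials (S(f_1,g_3), S(f_2,g_3)) all reduce to 0 modulo the current basis, so we have a Gröbner basis.
Inter-reduce: drop elements whose leading term is divisible by another's, tail-reduce, and make monic.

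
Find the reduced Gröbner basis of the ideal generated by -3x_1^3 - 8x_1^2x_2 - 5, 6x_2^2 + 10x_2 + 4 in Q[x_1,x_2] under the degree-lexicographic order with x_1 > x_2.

G = {x_1^3 + 8/3x_1^2x_2 + 5/3, x_2^2 + 5/3x_2 + 2/3}

f_1 = -3x_1^3 - 8x_1^2x_2 - 5, LT = x_1^3.
f_2 = 6x_2^2 + 10x_2 + 4, LT = x_2^2.

S(f_1,f_2): leading monomials are coprime, so the S-polynomial reduces to 0 (Buchberger's first criterion).
Every S-polynomial of the final basis reduces to 0, so we have a Gröbner basis.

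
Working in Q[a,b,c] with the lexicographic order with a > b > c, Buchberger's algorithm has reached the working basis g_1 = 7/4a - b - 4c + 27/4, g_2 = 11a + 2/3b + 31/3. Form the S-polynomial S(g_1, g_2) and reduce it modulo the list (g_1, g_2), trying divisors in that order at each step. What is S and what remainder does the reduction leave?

lcm(LM(g_1), LM(g_2)) = a.
S = (lcm/LT(g_1))·g_1 − (lcm/LT(g_2))·g_2 = -146/231b - 16/7c + 674/231.
Reduce S modulo (g_1, g_2) in that order:
  leading term b: no divisor's leading term divides it; move -146/231b to the remainder.
  leading term c: no divisor's leading term divides it; move -16/7c to the remainder.
  leading term 1: no divisor's leading term divides it; move 674/231 to the remainder.
The remainder -146/231b - 16/7c + 674/231 is nonzero, so it would be added as the next basis element.

S(g_1, g_2) = -146/231b - 16/7c + 674/231; remainder on division = -146/231b - 16/7c + 674/231.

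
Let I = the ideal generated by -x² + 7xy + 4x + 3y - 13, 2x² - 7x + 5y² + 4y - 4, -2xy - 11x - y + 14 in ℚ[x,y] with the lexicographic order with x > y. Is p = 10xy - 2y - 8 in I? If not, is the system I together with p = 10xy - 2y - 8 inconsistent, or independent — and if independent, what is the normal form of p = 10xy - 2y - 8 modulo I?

First compute the reduced Gröbner basis of I by Buchberger's algorithm.
f_1 = -x² + 7xy + 4x + 3y - 13, LT = x².
f_2 = 2x² - 7x + 5y² + 4y - 4, LT = x².
f_3 = -2xy - 11x - y + 14, LT = xy.

S(f_1,f_2): lcm = x². S = -7xy - ½x - 5/2y² - 5y + 15.
  leading term xy: subtract (7/2)·f_3 from -7xy - ½x - 5/2y² - 5y + 15 → 38x - 5/2y² - 3/2y - 34
  leading term x: no divisor's leading term divides it; move 38x to the remainder.
  leading term y²: no divisor's leading term divides it; move -5/2y² to the remainder.
  leading term y: no divisor's leading term divides it; move -3/2y to the remainder.
  leading term 1: no divisor's leading term divides it; move -34 to the remainder.
  remainder 38x - 5/2y² - 3/2y - 34 ≠ 0; add h_4 = 38x - 5/2y² - 3/2y - 34 to the basis.

S(f_1,f_3): lcm = x²y. S = -11/2x² - 7xy² - 9/2xy + 7x - 3y² + 13y.
  leading term x²: subtract (11/2)·f_1 from -11/2x² - 7xy² - 9/2xy + 7x - 3y² + 13y → -7xy² - 43xy - 15x - 3y² - 7/2y + 143/2
  leading term xy²: subtract (7/2y)·f_3 from -7xy² - 43xy - 15x - 3y² - 7/2y + 143/2 → -9/2xy - 15x + ½y² - 105/2y + 143/2
  leading term xy: subtract (9/4)·f_3 from -9/2xy - 15x + ½y² - 105/2y + 143/2 → 39/4x + ½y² - 201/4y + 40
  leading term x: subtract (39/152)·h_4 from 39/4x + ½y² - 201/4y + 40 → 347/304y² - 15159/304y + 3703/76
  leading term y²: no divisor's leading term divides it; move 347/304y² to the remainder.
  leading term y: no divisor's leading term divides it; move -15159/304y to the remainder.
  leading term 1: no divisor's leading term divides it; move 3703/76 to the remainder.
  remainder 347/304y² - 15159/304y + 3703/76 ≠ 0; add h_5 = 347/304y² - 15159/304y + 3703/76 to the basis.

S(f_2,f_3): lcm = x²y. S = -11/2x² - 4xy + 7x + 5/2y³ + 2y² - 2y.
  leading term x²: subtract (11/2)·f_1 from -11/2x² - 4xy + 7x + 5/2y³ + 2y² - 2y → -85/2xy - 15x + 5/2y³ + 2y² - 37/2y + 143/2
  leading term xy: subtract (85/4)·f_3 from -85/2xy - 15x + 5/2y³ + 2y² - 37/2y + 143/2 → 875/4x + 5/2y³ + 2y² + 11/4y - 226
  leading term x: subtract (875/152)·h_4 from 875/4x + 5/2y³ + 2y² + 11/4y - 226 → 5/2y³ + 4983/304y² + 3461/304y - 2301/76
  leading term y³: subtract (760/347y)·h_5 from 5/2y³ + 4983/304y² + 3461/304y - 2301/76 → 13249941/105488y² - 10056153/105488y - 2301/76
  leading term y²: subtract (13249941/120409)·h_5 from 13249941/105488y² - 10056153/105488y - 2301/76 → 649231482/120409y - 649231482/120409
  leading term y: no divisor's leading term divides it; move 649231482/120409y to the remainder.
  leading term 1: no divisor's leading term divides it; move -649231482/120409 to the remainder.
  remainder 649231482/120409y - 649231482/120409 ≠ 0; add h_6 = 649231482/120409y - 649231482/120409 to the basis.

The other S-polynomials (S(f_1,h_4), S(f_2,h_4), S(f_3,h_4), S(f_1,h_5), S(f_2,h_5), S(f_3,h_5), S(h_4,h_5), S(f_1,h_6), S(f_2,h_6), S(f_3,h_6), S(h_4,h_6), S(h_5,h_6)) all reduce to 0 modulo the current basis, so we have a Gröbner basis.
Inter-reduce: drop elements whose leading term is divisible by another's, tail-reduce, and make monic.
Reduced Gröbner basis: {x - 1, y - 1}.
Label its elements g_1 = x - 1, g_2 = y - 1.

Reduce p = 10xy - 2y - 8 modulo G:
  leading term xy: subtract (10y)·g_1 from 10xy - 2y - 8 → 8y - 8
  leading term y: subtract (8)·g_2 from 8y - 8 → 0
  normal form = 0.
Since the normal form is 0, p ∈ I.

10xy - 2y - 8 lies in I (it reduces to 0).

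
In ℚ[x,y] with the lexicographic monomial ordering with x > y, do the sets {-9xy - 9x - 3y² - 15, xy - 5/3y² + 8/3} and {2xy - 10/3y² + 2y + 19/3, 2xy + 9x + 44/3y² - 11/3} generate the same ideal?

No, the ideals differ.

For a fixed monomial order, each ideal has a unique reduced Gröbner basis; comparing bases decides equality.
Buchberger on the first generating set:
f_1 = -9xy - 9x - 3y² - 15, LT = xy.
f_2 = xy - 5/3y² + 8/3, LT = xy.

S(f_1,f_2): lcm = xy. S = x + 2y² - 1.
  leading term x: no divisor's leading term divides it; move x to the remainder.
  leading term y²: no divisor's leading term divides it; move 2y² to the remainder.
  leading term 1: no divisor's leading term divides it; move -1 to the remainder.
  remainder x + 2y² - 1 ≠ 0; add g_3 = x + 2y² - 1 to the basis.

S(f_1,g_3): lcm = xy. S = x - 2y³ + ⅓y² + y + 5/3.
  leading term x: subtract (1)·g_3 from x - 2y³ + ⅓y² + y + 5/3 → -2y³ - 5/3y² + y + 8/3
  leading term y³: no divisor's leading term divides it; move -2y³ to the remainder.
  leading term y²: no divisor's leading term divides it; move -5/3y² to the remainder.
  leading term y: no divisor's leading term divides it; move y to the remainder.
  leading term 1: no divisor's leading term divides it; move 8/3 to the remainder.
  remainder -2y³ - 5/3y² + y + 8/3 ≠ 0; add g_4 = -2y³ - 5/3y² + y + 8/3 to the basis.

The other S-polynomials (S(f_2,g_3), S(f_1,g_4), S(f_2,g_4), S(g_3,g_4)) all reduce to 0 modulo the current basis, so we have a Gröbner basis.
Inter-reduce: drop elements whose leading term is divisible by another's, tail-reduce, and make monic.
Reduced Gröbner basis: {x + 2y² - 1, y³ + ⅚y² - ½y - 4/3}.

Buchberger on the second generating set:
h_1 = 2xy - 10/3y² + 2y + 19/3, LT = xy.
h_2 = 2xy + 9x + 44/3y² - 11/3, LT = xy.

S(h_1,h_2): lcm = xy. S = -9/2x - 9y² + y + 5.
  leading term x: no divisor's leading term divides it; move -9/2x to the remainder.
  leading term y²: no divisor's leading term divides it; move -9y² to the remainder.
  leading term y: no divisor's leading term divides it; move y to the remainder.
  leading term 1: no divisor's leading term divides it; move 5 to the remainder.
  remainder -9/2x - 9y² + y + 5 ≠ 0; add k_3 = -9/2x - 9y² + y + 5 to the basis.

S(h_1,k_3): lcm = xy. S = -2y³ - 13/9y² + 19/9y + 19/6.
  leading term y³: no divisor's leading term divides it; move -2y³ to the remainder.
  leading term y²: no divisor's leading term divides it; move -13/9y² to the remainder.
  leading term y: no divisor's leading term divides it; move 19/9y to the remainder.
  leading term 1: no divisor's leading term divides it; move 19/6 to the remainder.
  remainder -2y³ - 13/9y² + 19/9y + 19/6 ≠ 0; add k_4 = -2y³ - 13/9y² + 19/9y + 19/6 to the basis.

The other S-polynomials (S(h_2,k_3), S(h_1,k_4), S(h_2,k_4), S(k_3,k_4)) all reduce to 0 modulo the current basis, so we have a Gröbner basis.
Inter-reduce: drop elements whose leading term is divisible by another's, tail-reduce, and make monic.
Reduced Gröbner basis: {x + 2y² - 2/9y - 10/9, y³ + 13/18y² - 19/18y - 19/12}.

The bases are distinct; the ideals are different.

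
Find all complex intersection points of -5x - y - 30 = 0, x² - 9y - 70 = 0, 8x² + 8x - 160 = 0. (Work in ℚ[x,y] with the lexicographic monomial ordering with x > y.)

Compute a lex Gröbner basis by Buchberger's algorithm.
f_1 = -5x - y - 30, LT = x.
f_2 = x² - 9y - 70, LT = x².
f_3 = 8x² + 8x - 160, LT = x².

S(f_1,f_2): lcm = x². S = ⅕xy + 6x + 9y + 70.
  reduce S modulo (f_1, f_2, f_3):
  remainder -1/25y² + 33/5y + 34 ≠ 0; add h_4 = -1/25y² + 33/5y + 34 to the basis.

S(f_1,f_3): lcm = x². S = ⅕xy + 5x + 20.
  reduce S modulo (f_1, f_2, f_3, h_4):
  remainder -44/5y - 44 ≠ 0; add h_5 = -44/5y - 44 to the basis.

The other S-polynomials (S(f_2,f_3), S(f_1,h_4), S(f_2,h_4), S(f_3,h_4), S(f_1,h_5), S(f_2,h_5), S(f_3,h_5), S(h_4,h_5)) all reduce to 0 modulo the current basis, so we have a Gröbner basis.
Inter-reduce: drop elements whose leading term is divisible by another's, tail-reduce, and make monic.
Reduced Gröbner basis: {x + 5, y + 5}.

A lex Gröbner basis eliminates variables successively. Here y + 5 depends only on y, with roots {-5}; lifting each root through the earlier basis elements recovers the full solutions.
  y = -5: the earlier basis element becomes x + 5 = 0, giving x = -5 — point (-5, -5).

{(-5, -5)}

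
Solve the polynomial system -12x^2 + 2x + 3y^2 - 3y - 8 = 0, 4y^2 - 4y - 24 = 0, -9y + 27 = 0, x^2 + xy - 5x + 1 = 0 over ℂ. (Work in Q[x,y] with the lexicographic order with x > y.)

{(1, 3)}

Compute a lex Gröbner basis by Buchberger's algorithm.
f_1 = -12x^2 + 2x + 3y^2 - 3y - 8, LT = x^2.
f_2 = 4y^2 - 4y - 24, LT = y^2.
f_3 = -9y + 27, LT = y.
f_4 = x^2 + xy - 5x + 1, LT = x^2.

S(f_1,f_4): lcm = x^2. S = -xy + 29/6x - 1/4y^2 + 1/4y - 1/3.
  leading term xy: subtract (1/9x)·f_3 from -xy + 29/6x - 1/4y^2 + 1/4y - 1/3 → 11/6x - 1/4y^2 + 1/4y - 1/3
  leading term x: no divisor's leading term divides it; move 11/6x to the remainder.
  leading term y^2: subtract (-1/16)·f_2 from -1/4y^2 + 1/4y - 1/3 → -11/6
  leading term 1: no divisor's leading term divides it; move -11/6 to the remainder.
  remainder 11/6x - 11/6 ≠ 0; add h_5 = 11/6x - 11/6 to the basis.

The other S-polynomials (S(f_1,f_2), S(f_1,f_3), S(f_2,f_3), S(f_2,f_4), S(f_3,f_4), S(f_1,h_5), S(f_2,h_5), S(f_3,h_5), S(f_4,h_5)) all reduce to 0 modulo the current basis, so we have a Gröbner basis.
Inter-reduce: drop elements whose leading term is divisible by another's, tail-reduce, and make monic.
Reduced Gröbner basis: {x - 1, y - 3}.

A lex Gröbner basis eliminates variables successively. Here y - 3 depends only on y, with roots {3}; lifting each root through the earlier basis elements recovers the full solutions.
  y = 3: the earlier basis element becomes x - 1 = 0, giving x = 1 — point (1, 3).
Check: every point annihilates each of the original generators.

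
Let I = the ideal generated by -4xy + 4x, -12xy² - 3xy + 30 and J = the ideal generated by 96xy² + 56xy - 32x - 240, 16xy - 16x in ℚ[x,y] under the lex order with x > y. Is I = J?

Yes, the ideals are equal.

Since reduced Gröbner bases are canonical representatives of ideals under a given ordering, it suffices to compute and compare them.
Buchberger on the first generating set:
f_1 = -4xy + 4x, LT = xy.
f_2 = -12xy² - 3xy + 30, LT = xy².

S(f_1,f_2): lcm = xy². S = -5/4xy + 5/2.
  leading term xy: subtract (5/16)·f_1 from -5/4xy + 5/2 → -5/4x + 5/2
  leading term x: no divisor's leading term divides it; move -5/4x to the remainder.
  leading term 1: no divisor's leading term divides it; move 5/2 to the remainder.
  remainder -5/4x + 5/2 ≠ 0; add g_3 = -5/4x + 5/2 to the basis.

S(f_1,g_3): lcm = xy. S = -x + 2y.
  leading term x: subtract (⅘)·g_3 from -x + 2y → 2y - 2
  leading term y: no divisor's leading term divides it; move 2y to the remainder.
  leading term 1: no divisor's leading term divides it; move -2 to the remainder.
  remainder 2y - 2 ≠ 0; add g_4 = 2y - 2 to the basis.

The other S-polynomials (S(f_2,g_3), S(f_1,g_4), S(f_2,g_4), S(g_3,g_4)) all reduce to 0 modulo the current basis, so we have a Gröbner basis.
Inter-reduce: drop elements whose leading term is divisible by another's, tail-reduce, and make monic.
Reduced Gröbner basis: {x - 2, y - 1}.

Buchberger on the second generating set:
h_1 = 96xy² + 56xy - 32x - 240, LT = xy².
h_2 = 16xy - 16x, LT = xy.

S(h_1,h_2): lcm = xy². S = 19/12xy - ⅓x - 5/2.
  leading term xy: subtract (19/192)·h_2 from 19/12xy - ⅓x - 5/2 → 5/4x - 5/2
  leading term x: no divisor's leading term divides it; move 5/4x to the remainder.
  leading term 1: no divisor's leading term divides it; move -5/2 to the remainder.
  remainder 5/4x - 5/2 ≠ 0; add k_3 = 5/4x - 5/2 to the basis.

S(h_1,k_3): lcm = xy². S = 7/12xy - ⅓x + 2y² - 5/2.
  leading term xy: subtract (7/192)·h_2 from 7/12xy - ⅓x + 2y² - 5/2 → ¼x + 2y² - 5/2
  leading term x: subtract (⅕)·k_3 from ¼x + 2y² - 5/2 → 2y² - 2
  leading term y²: no divisor's leading term divides it; move 2y² to the remainder.
  leading term 1: no divisor's leading term divides it; move -2 to the remainder.
  remainder 2y² - 2 ≠ 0; add k_4 = 2y² - 2 to the basis.

S(h_2,k_3): lcm = xy. S = -x + 2y.
  leading term x: subtract (-⅘)·k_3 from -x + 2y → 2y - 2
  leading term y: no divisor's leading term divides it; move 2y to the remainder.
  leading term 1: no divisor's leading term divides it; move -2 to the remainder.
  remainder 2y - 2 ≠ 0; add k_5 = 2y - 2 to the basis.

The other S-polynomials (S(h_1,k_4), S(h_2,k_4), S(k_3,k_4), S(h_1,k_5), S(h_2,k_5), S(k_3,k_5), S(k_4,k_5)) all reduce to 0 modulo the current basis, so we have a Gröbner basis.
Inter-reduce: drop elements whose leading term is divisible by another's, tail-reduce, and make monic.
Reduced Gröbner basis: {x - 2, y - 1}.

The two bases agree; hence the ideals are identical.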